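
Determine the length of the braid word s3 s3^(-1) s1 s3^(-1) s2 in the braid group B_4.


The word length counts the number of generators (including inverses).
Listing each generator: s3, s3^(-1), s1, s3^(-1), s2
There are 5 generators in this braid word.

5


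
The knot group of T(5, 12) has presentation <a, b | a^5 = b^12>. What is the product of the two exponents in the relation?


The relation is a^5 = b^12.
Product of exponents = 5 * 12
= 60

60


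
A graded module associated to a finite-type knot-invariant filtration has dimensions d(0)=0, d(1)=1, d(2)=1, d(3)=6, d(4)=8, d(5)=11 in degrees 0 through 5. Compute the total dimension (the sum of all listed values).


Total dimension = d(0) + d(1) + ... + d(5)
= 0 + 1 + 1 + 6 + 8 + 11
= 27

27


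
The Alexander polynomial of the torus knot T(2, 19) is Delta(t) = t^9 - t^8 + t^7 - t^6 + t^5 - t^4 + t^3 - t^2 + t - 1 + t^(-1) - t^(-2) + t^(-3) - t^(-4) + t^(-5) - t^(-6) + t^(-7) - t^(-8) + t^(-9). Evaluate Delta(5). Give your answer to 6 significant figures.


Substituting t = 5 into Delta(t) = t^9 - t^8 + t^7 - t^6 + t^5 - t^4 + t^3 - t^2 + t - 1 + t^(-1) - t^(-2) + t^(-3) - t^(-4) + t^(-5) - t^(-6) + t^(-7) - t^(-8) + t^(-9):
Term values: (1953125) + (-390625) + (78125) + (-15625) + (3125) + (-625) + (125) + (-25) + (5) + (-1) + (0.2) + (-0.04) + (0.008) + (-0.0016) + (0.00032) + (-6.4e-05) + (1.28e-05) + (-2.56e-06) + (5.12e-07)
Sum = 1627604.167
Rounded to 6 significant figures: 1.6276e+06

1.6276e+06


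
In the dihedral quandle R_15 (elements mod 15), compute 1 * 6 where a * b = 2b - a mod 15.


1 * 6 = 2*6 - 1 mod 15
= 12 - 1 mod 15
= 11 mod 15 = 11

11


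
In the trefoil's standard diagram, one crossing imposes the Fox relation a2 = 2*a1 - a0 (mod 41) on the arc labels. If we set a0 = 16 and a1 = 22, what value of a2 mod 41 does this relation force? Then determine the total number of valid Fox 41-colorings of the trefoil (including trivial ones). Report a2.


Step 1: Apply the given crossing relation 2*a1 - a0 - a2 = 0 (mod 41).
  a2 = 2*a1 - a0 mod 41
  a2 = 2*22 - 16 mod 41
  a2 = 44 - 16 mod 41
  a2 = 28 mod 41 = 28
Step 2: The trefoil has determinant 3.
  Number of Fox p-colorings (p prime) is p^2 if p = 3, else p.
  Since 41 does not divide 3, only trivial (constant) colorings exist.
  (So the trial a0 = 16, a1 = 22 with a0 != a1 does NOT extend to a valid coloring of the whole trefoil: the other two crossing relations require 3*(a1 - a0) = 0 (mod 41), which fails.)
  Total colorings = 41
Step 3: a2 = 28, total Fox 41-colorings = 41

28


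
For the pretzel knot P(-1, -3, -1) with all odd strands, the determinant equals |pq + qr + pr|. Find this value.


Step 1: Compute pq + qr + pr.
pq = (-1)*(-3) = 3
qr = (-3)*(-1) = 3
pr = (-1)*(-1) = 1
pq + qr + pr = 3 + 3 + 1 = 7
Step 2: Take absolute value.
det(P(-1,-3,-1)) = |7| = 7

7


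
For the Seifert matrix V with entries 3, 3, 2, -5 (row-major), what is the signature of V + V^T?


Step 1: V + V^T = [[6, 5], [5, -10]]
Step 2: trace = -4, det = -85
Step 3: Discriminant = (-4)^2 - 4*(-85) = 356
Step 4: Eigenvalues: 7.43398, -11.434
Step 5: Signature = (# positive eigenvalues) - (# negative eigenvalues) = 0

0


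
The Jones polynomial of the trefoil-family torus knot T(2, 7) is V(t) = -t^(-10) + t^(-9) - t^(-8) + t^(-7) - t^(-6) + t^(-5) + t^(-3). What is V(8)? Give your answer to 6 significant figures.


Substituting t = 8 into V(t) = -t^(-10) + t^(-9) - t^(-8) + t^(-7) - t^(-6) + t^(-5) + t^(-3):
  (-)t^(-10) = -9.31323e-10
  (+)t^(-9) = 7.45058e-09
  (-)t^(-8) = -5.96046e-08
  (+)t^(-7) = 4.76837e-07
  (-)t^(-6) = -3.8147e-06
  (+)t^(-5) = 3.05176e-05
  (+)t^(-3) = 0.00195312
Sum = (-9.31323e-10) + (7.45058e-09) + (-5.96046e-08) + (4.76837e-07) + (-3.8147e-06) + (3.05176e-05) + (0.00195312)
= 0.001980251633
Rounded to 6 significant figures: 0.00198025

0.00198025


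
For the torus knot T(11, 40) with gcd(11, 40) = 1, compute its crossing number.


For a torus knot T(p, q) with gcd(p,q)=1,
the crossing number is min(p*(q-1), q*(p-1)).
p*(q-1) = 11*39 = 429
q*(p-1) = 40*10 = 400
min(429, 400) = 400

400


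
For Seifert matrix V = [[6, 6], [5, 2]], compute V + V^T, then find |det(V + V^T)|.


Step 1: Form V + V^T where V = [[6, 6], [5, 2]]
  V^T = [[6, 5], [6, 2]]
  V + V^T = [[12, 11], [11, 4]]
Step 2: det(V + V^T) = 12*4 - 11*11
  = 48 - 121 = -73
Step 3: Knot determinant = |det(V + V^T)| = |-73| = 73

73


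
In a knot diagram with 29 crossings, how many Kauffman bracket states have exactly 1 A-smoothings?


We choose which 1 of 29 crossings get A-smoothings.
C(29, 1) = 29! / (1! * 28!)
= 29

29


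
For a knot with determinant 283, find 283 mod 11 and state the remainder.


Step 1: A knot is p-colorable if and only if p divides its determinant.
Step 2: Compute 283 mod 11.
283 = 25 * 11 + 8
Step 3: 283 mod 11 = 8
Step 4: The knot is 11-colorable: no

8


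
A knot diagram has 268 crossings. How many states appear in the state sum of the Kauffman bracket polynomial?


Each crossing contributes 2 choices (A-smoothing or B-smoothing).
Total states = 2^268 = 474284397516047136454946754595585670566993857190463750305618264096412179005177856

474284397516047136454946754595585670566993857190463750305618264096412179005177856


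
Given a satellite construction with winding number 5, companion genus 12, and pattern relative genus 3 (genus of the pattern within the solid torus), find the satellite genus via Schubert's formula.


Schubert: g(satellite) = g_rel(pattern) + |winding| * g(companion),
where g_rel(pattern) is the genus of the pattern relative to the solid torus.
= 3 + 5 * 12
= 3 + 60 = 63

63


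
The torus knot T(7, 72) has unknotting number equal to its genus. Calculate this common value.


For a torus knot T(p,q), both the unknotting number and genus equal (p-1)(q-1)/2.
= (7-1)(72-1)/2
= 6*71/2
= 426/2 = 213

213


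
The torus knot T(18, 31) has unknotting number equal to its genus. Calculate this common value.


For a torus knot T(p,q), both the unknotting number and genus equal (p-1)(q-1)/2.
= (18-1)(31-1)/2
= 17*30/2
= 510/2 = 255

255


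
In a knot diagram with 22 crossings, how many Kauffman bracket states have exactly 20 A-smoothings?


We choose which 20 of 22 crossings get A-smoothings.
C(22, 20) = 22! / (20! * 2!)
= 231

231


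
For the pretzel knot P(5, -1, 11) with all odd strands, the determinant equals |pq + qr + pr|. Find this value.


Step 1: Compute pq + qr + pr.
pq = 5*(-1) = -5
qr = (-1)*11 = -11
pr = 5*11 = 55
pq + qr + pr = -5 + (-11) + 55 = 39
Step 2: Take absolute value.
det(P(5,-1,11)) = |39| = 39

39


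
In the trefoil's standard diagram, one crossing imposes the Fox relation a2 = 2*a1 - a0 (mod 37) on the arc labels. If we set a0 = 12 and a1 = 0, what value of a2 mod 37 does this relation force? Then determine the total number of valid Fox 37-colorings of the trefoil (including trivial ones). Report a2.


Step 1: Apply the given crossing relation 2*a1 - a0 - a2 = 0 (mod 37).
  a2 = 2*a1 - a0 mod 37
  a2 = 2*0 - 12 mod 37
  a2 = 0 - 12 mod 37
  a2 = -12 mod 37 = 25
Step 2: The trefoil has determinant 3.
  Number of Fox p-colorings (p prime) is p^2 if p = 3, else p.
  Since 37 does not divide 3, only trivial (constant) colorings exist.
  (So the trial a0 = 12, a1 = 0 with a0 != a1 does NOT extend to a valid coloring of the whole trefoil: the other two crossing relations require 3*(a1 - a0) = 0 (mod 37), which fails.)
  Total colorings = 37
Step 3: a2 = 25, total Fox 37-colorings = 37

25


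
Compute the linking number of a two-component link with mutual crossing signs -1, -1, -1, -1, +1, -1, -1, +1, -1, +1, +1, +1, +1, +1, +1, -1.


Step 1: Count positive crossings: 8
Step 2: Count negative crossings: 8
Step 3: Sum of signs = 8 - 8 = 0
Step 4: Linking number = sum/2 = 0/2 = 0

0


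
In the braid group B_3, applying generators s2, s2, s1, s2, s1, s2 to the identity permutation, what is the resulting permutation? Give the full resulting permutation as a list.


Starting with identity [1, 2, 3].
Apply generators in sequence:
  After s2: [1, 3, 2]
  After s2: [1, 2, 3]
  After s1: [2, 1, 3]
  After s2: [2, 3, 1]
  After s1: [3, 2, 1]
  After s2: [3, 1, 2]
Final permutation: [3, 1, 2]

[3, 1, 2]


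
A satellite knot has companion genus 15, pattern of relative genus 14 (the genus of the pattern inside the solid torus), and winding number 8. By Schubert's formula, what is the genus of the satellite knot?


Schubert: g(satellite) = g_rel(pattern) + |winding| * g(companion),
where g_rel(pattern) is the genus of the pattern relative to the solid torus.
= 14 + 8 * 15
= 14 + 120 = 134

134


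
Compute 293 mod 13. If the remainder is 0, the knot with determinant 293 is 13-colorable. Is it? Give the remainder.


Step 1: A knot is p-colorable if and only if p divides its determinant.
Step 2: Compute 293 mod 13.
293 = 22 * 13 + 7
Step 3: 293 mod 13 = 7
Step 4: The knot is 13-colorable: no

7


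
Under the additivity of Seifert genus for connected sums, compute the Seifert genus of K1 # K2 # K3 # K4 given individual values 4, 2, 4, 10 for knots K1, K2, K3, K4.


The Seifert genus is additive under connected sum.
Seifert genus(K1 # K2 # K3 # K4) = (4) + (2) + (4) + (10)
= 20

20


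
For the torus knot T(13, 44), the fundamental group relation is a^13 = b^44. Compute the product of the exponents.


The relation is a^13 = b^44.
Product of exponents = 13 * 44
= 572

572


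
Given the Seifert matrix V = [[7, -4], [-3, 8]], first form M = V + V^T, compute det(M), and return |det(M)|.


Step 1: Form V + V^T where V = [[7, -4], [-3, 8]]
  V^T = [[7, -3], [-4, 8]]
  V + V^T = [[14, -7], [-7, 16]]
Step 2: det(V + V^T) = 14*16 - (-7)*(-7)
  = 224 - 49 = 175
Step 3: Knot determinant = |det(V + V^T)| = |175| = 175

175


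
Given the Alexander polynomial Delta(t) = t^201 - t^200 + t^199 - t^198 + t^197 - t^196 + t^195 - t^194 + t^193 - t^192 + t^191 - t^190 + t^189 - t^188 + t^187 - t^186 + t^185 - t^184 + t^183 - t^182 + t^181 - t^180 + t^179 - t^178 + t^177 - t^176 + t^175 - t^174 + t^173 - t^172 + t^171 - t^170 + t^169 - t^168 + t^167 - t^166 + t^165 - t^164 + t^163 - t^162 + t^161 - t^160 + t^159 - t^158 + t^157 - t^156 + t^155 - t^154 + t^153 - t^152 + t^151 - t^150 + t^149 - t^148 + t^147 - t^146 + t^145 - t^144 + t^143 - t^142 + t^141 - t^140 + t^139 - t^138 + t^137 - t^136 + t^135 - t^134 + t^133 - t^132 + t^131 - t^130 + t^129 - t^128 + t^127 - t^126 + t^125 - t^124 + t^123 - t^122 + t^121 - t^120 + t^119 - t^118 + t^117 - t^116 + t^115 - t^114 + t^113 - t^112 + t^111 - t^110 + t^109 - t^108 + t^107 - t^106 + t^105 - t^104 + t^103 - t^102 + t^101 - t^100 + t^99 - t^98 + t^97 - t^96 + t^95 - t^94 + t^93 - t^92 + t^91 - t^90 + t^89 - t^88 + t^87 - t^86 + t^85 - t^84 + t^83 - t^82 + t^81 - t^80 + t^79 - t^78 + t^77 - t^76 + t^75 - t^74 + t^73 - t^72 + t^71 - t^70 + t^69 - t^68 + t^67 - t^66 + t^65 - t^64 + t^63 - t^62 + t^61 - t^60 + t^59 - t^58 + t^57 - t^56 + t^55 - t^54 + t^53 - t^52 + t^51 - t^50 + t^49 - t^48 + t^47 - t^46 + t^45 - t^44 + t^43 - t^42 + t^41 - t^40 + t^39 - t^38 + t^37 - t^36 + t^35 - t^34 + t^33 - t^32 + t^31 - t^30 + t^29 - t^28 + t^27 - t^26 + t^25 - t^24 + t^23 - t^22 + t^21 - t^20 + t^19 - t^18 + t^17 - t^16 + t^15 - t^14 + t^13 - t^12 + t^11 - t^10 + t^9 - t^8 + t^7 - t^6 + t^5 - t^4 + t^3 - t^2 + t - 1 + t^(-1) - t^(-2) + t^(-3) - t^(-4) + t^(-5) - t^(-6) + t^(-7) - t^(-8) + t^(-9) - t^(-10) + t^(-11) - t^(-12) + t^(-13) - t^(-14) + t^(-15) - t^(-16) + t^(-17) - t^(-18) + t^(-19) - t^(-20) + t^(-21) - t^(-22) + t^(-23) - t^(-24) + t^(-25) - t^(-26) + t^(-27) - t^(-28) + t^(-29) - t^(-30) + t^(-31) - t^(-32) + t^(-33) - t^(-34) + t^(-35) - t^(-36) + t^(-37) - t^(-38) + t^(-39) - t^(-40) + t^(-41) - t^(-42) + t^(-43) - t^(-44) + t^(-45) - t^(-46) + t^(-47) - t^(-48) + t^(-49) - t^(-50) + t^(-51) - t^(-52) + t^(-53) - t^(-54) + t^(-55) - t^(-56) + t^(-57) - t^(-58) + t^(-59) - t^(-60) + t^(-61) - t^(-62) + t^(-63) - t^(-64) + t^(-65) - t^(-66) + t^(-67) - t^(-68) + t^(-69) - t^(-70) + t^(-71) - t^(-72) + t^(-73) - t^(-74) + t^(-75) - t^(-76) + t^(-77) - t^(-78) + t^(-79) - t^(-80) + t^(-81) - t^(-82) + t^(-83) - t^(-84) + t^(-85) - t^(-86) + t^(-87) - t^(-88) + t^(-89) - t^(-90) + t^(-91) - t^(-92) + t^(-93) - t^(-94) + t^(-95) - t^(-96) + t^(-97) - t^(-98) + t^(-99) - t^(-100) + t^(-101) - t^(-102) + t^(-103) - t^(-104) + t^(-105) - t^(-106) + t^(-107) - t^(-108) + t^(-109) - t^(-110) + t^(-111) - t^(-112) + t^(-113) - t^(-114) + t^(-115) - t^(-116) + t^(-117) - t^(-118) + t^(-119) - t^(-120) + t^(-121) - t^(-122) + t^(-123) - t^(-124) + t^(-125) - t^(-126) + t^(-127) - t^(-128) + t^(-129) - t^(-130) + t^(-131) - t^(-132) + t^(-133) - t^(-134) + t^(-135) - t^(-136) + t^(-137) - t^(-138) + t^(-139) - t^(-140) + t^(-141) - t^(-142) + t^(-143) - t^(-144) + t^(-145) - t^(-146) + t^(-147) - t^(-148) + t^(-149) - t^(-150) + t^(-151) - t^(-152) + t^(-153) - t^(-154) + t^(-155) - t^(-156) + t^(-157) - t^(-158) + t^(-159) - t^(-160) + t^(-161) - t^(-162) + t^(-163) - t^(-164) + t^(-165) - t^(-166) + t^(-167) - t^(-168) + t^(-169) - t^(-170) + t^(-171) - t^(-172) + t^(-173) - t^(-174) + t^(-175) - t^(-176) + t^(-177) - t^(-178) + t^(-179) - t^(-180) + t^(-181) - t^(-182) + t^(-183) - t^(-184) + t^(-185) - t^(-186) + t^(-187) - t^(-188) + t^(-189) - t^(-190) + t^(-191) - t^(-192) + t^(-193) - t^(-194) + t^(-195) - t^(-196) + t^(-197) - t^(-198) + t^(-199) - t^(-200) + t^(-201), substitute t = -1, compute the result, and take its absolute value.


Step 1: The polynomial has 403 terms with alternating signs, exponents from 201 down to -201.
Step 2: Substitute t = -1. The i-th term has coefficient (-1)^i and exponent (m-i),
  so its value is (-1)^i * (-1)^(m-i) = (-1)^m = -1 for every i.
Step 3: All 403 terms equal -1, so Delta(-1) = 403 * (-1) = -403
Step 4: |Delta(-1)| = 403

403


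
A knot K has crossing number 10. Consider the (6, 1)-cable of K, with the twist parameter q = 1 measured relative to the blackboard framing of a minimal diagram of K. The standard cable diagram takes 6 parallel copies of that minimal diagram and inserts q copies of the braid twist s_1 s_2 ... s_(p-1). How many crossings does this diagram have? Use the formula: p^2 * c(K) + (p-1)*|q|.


Step 1: Each of the c(K) crossings of the companion diagram becomes p*p = p^2 crossings among the p parallel strands, and each of the |q| twists s_1 s_2 ... s_(p-1) adds (p-1) crossings.
  Crossings = p^2 * c(K) + (p-1)*|q|
Step 2: = 6^2 * 10 + (6-1)*1
Step 3: = 36*10 + 5*1
Step 4: = 360 + 5 = 365

365


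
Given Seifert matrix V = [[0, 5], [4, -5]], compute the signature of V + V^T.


Step 1: V + V^T = [[0, 9], [9, -10]]
Step 2: trace = -10, det = -81
Step 3: Discriminant = (-10)^2 - 4*(-81) = 424
Step 4: Eigenvalues: 5.29563, -15.2956
Step 5: Signature = (# positive eigenvalues) - (# negative eigenvalues) = 0

0


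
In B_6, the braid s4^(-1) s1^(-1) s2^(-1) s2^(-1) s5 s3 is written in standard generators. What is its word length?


The word length counts the number of generators (including inverses).
Listing each generator: s4^(-1), s1^(-1), s2^(-1), s2^(-1), s5, s3
There are 6 generators in this braid word.

6


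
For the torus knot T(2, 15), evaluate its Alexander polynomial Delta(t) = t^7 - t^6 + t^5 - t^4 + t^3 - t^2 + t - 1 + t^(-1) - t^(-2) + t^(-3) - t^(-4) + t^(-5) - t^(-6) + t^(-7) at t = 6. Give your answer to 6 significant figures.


Substituting t = 6 into Delta(t) = t^7 - t^6 + t^5 - t^4 + t^3 - t^2 + t - 1 + t^(-1) - t^(-2) + t^(-3) - t^(-4) + t^(-5) - t^(-6) + t^(-7):
Term values: (279936) + (-46656) + (7776) + (-1296) + (216) + (-36) + (6) + (-1) + (0.166667) + (-0.0277778) + (0.00462963) + (-0.000771605) + (0.000128601) + (-2.14335e-05) + (3.57225e-06)
Sum = 239945.1429
Rounded to 6 significant figures: 239945

239945


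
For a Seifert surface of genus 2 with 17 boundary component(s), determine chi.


chi = 2 - 2g - b
= 2 - 2*2 - 17
= 2 - 4 - 17 = -19

-19


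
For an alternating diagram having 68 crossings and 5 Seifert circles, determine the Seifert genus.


For alternating knots, g = (c - s + 1)/2.
= (68 - 5 + 1)/2
= 64/2 = 32

32


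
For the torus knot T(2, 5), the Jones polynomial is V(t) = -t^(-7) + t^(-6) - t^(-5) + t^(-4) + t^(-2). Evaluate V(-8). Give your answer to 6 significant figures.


Substituting t = -8 into V(t) = -t^(-7) + t^(-6) - t^(-5) + t^(-4) + t^(-2):
  (-)t^(-7) = 4.76837e-07
  (+)t^(-6) = 3.8147e-06
  (-)t^(-5) = 3.05176e-05
  (+)t^(-4) = 0.000244141
  (+)t^(-2) = 0.015625
Sum = (4.76837e-07) + (3.8147e-06) + (3.05176e-05) + (0.000244141) + (0.015625)
= 0.01590394974
Rounded to 6 significant figures: 0.0159039

0.0159039


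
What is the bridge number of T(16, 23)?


The bridge number of T(p,q) is min(p,q).
min(16, 23) = 16

16


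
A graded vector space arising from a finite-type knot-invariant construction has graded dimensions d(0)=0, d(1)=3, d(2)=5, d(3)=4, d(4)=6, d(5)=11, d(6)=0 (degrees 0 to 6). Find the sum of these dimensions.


Total dimension = d(0) + d(1) + ... + d(6)
= 0 + 3 + 5 + 4 + 6 + 11 + 0
= 29

29


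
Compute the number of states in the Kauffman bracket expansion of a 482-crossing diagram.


Each crossing contributes 2 choices (A-smoothing or B-smoothing).
Total states = 2^482 = 12486994201263968925526388919172665222994392570659884603436627838501486955279062480481224412253967884639307724485626491581791902717153141225160704

12486994201263968925526388919172665222994392570659884603436627838501486955279062480481224412253967884639307724485626491581791902717153141225160704


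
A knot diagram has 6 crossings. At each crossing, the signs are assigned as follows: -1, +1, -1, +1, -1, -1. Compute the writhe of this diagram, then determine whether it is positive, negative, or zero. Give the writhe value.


Step 1: Count positive crossings (+1).
Positive crossings: 2
Step 2: Count negative crossings (-1).
Negative crossings: 4
Step 3: Writhe = (positive) - (negative)
w = 2 - 4 = -2
Step 4: |w| = 2, and w is negative

-2


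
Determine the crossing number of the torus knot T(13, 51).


For a torus knot T(p, q) with gcd(p,q)=1,
the crossing number is min(p*(q-1), q*(p-1)).
p*(q-1) = 13*50 = 650
q*(p-1) = 51*12 = 612
min(650, 612) = 612

612


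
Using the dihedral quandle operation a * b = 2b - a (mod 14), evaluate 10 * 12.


10 * 12 = 2*12 - 10 mod 14
= 24 - 10 mod 14
= 14 mod 14 = 0

0


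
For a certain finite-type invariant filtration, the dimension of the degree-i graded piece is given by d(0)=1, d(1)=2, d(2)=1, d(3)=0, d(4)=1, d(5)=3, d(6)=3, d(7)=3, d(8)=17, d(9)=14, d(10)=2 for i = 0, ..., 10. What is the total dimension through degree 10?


Total dimension = d(0) + d(1) + ... + d(10)
= 1 + 2 + 1 + 0 + 1 + 3 + 3 + 3 + 17 + 14 + 2
= 47

47


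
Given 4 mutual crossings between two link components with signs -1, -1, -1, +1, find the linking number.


Step 1: Count positive crossings: 1
Step 2: Count negative crossings: 3
Step 3: Sum of signs = 1 - 3 = -2
Step 4: Linking number = sum/2 = -2/2 = -1

-1


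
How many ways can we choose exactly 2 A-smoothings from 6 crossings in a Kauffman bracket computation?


We choose which 2 of 6 crossings get A-smoothings.
C(6, 2) = 6! / (2! * 4!)
= 15

15


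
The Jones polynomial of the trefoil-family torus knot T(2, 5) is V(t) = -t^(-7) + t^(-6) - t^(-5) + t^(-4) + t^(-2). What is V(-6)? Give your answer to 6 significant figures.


Substituting t = -6 into V(t) = -t^(-7) + t^(-6) - t^(-5) + t^(-4) + t^(-2):
  (-)t^(-7) = 3.57225e-06
  (+)t^(-6) = 2.14335e-05
  (-)t^(-5) = 0.000128601
  (+)t^(-4) = 0.000771605
  (+)t^(-2) = 0.0277778
Sum = (3.57225e-06) + (2.14335e-05) + (0.000128601) + (0.000771605) + (0.0277778)
= 0.02870298925
Rounded to 6 significant figures: 0.028703

0.028703


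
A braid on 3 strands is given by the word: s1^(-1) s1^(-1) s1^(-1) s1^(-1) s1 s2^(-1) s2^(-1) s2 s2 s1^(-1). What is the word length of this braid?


The word length counts the number of generators (including inverses).
Listing each generator: s1^(-1), s1^(-1), s1^(-1), s1^(-1), s1, s2^(-1), s2^(-1), s2, s2, s1^(-1)
There are 10 generators in this braid word.

10


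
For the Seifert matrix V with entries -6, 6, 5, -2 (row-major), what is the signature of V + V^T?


Step 1: V + V^T = [[-12, 11], [11, -4]]
Step 2: trace = -16, det = -73
Step 3: Discriminant = (-16)^2 - 4*(-73) = 548
Step 4: Eigenvalues: 3.7047, -19.7047
Step 5: Signature = (# positive eigenvalues) - (# negative eigenvalues) = 0

0


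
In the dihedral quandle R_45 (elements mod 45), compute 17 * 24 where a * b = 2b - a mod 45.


17 * 24 = 2*24 - 17 mod 45
= 48 - 17 mod 45
= 31 mod 45 = 31

31


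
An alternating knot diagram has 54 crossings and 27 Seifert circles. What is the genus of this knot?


For alternating knots, g = (c - s + 1)/2.
= (54 - 27 + 1)/2
= 28/2 = 14

14


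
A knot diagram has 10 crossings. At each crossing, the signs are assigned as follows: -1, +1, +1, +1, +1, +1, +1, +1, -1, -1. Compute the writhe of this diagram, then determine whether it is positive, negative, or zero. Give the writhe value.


Step 1: Count positive crossings (+1).
Positive crossings: 7
Step 2: Count negative crossings (-1).
Negative crossings: 3
Step 3: Writhe = (positive) - (negative)
w = 7 - 3 = 4
Step 4: |w| = 4, and w is positive

4


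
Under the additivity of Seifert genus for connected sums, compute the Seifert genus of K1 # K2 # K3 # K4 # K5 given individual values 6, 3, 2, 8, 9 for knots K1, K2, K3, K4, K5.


The Seifert genus is additive under connected sum.
Seifert genus(K1 # K2 # K3 # K4 # K5) = (6) + (3) + (2) + (8) + (9)
= 28

28


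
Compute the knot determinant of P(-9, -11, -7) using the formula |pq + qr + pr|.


Step 1: Compute pq + qr + pr.
pq = (-9)*(-11) = 99
qr = (-11)*(-7) = 77
pr = (-9)*(-7) = 63
pq + qr + pr = 99 + 77 + 63 = 239
Step 2: Take absolute value.
det(P(-9,-11,-7)) = |239| = 239

239


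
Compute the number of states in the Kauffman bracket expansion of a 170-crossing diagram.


Each crossing contributes 2 choices (A-smoothing or B-smoothing).
Total states = 2^170 = 1496577676626844588240573268701473812127674924007424

1496577676626844588240573268701473812127674924007424


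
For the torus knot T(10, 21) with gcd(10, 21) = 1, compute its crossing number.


For a torus knot T(p, q) with gcd(p,q)=1,
the crossing number is min(p*(q-1), q*(p-1)).
p*(q-1) = 10*20 = 200
q*(p-1) = 21*9 = 189
min(200, 189) = 189

189


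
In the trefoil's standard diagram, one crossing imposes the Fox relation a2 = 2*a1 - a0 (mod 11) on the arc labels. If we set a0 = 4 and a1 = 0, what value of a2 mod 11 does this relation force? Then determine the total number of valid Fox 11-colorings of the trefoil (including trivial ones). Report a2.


Step 1: Apply the given crossing relation 2*a1 - a0 - a2 = 0 (mod 11).
  a2 = 2*a1 - a0 mod 11
  a2 = 2*0 - 4 mod 11
  a2 = 0 - 4 mod 11
  a2 = -4 mod 11 = 7
Step 2: The trefoil has determinant 3.
  Number of Fox p-colorings (p prime) is p^2 if p = 3, else p.
  Since 11 does not divide 3, only trivial (constant) colorings exist.
  (So the trial a0 = 4, a1 = 0 with a0 != a1 does NOT extend to a valid coloring of the whole trefoil: the other two crossing relations require 3*(a1 - a0) = 0 (mod 11), which fails.)
  Total colorings = 11
Step 3: a2 = 7, total Fox 11-colorings = 11

7


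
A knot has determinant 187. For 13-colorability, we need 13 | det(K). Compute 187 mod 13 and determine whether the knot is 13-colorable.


Step 1: A knot is p-colorable if and only if p divides its determinant.
Step 2: Compute 187 mod 13.
187 = 14 * 13 + 5
Step 3: 187 mod 13 = 5
Step 4: The knot is 13-colorable: no

5


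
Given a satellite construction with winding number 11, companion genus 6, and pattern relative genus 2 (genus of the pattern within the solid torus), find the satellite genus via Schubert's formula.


Schubert: g(satellite) = g_rel(pattern) + |winding| * g(companion),
where g_rel(pattern) is the genus of the pattern relative to the solid torus.
= 2 + 11 * 6
= 2 + 66 = 68

68


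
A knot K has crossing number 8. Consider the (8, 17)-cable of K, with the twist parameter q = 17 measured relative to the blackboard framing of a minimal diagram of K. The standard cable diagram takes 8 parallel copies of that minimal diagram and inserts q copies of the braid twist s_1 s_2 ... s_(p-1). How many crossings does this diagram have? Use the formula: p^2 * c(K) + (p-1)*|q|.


Step 1: Each of the c(K) crossings of the companion diagram becomes p*p = p^2 crossings among the p parallel strands, and each of the |q| twists s_1 s_2 ... s_(p-1) adds (p-1) crossings.
  Crossings = p^2 * c(K) + (p-1)*|q|
Step 2: = 8^2 * 8 + (8-1)*17
Step 3: = 64*8 + 7*17
Step 4: = 512 + 119 = 631

631


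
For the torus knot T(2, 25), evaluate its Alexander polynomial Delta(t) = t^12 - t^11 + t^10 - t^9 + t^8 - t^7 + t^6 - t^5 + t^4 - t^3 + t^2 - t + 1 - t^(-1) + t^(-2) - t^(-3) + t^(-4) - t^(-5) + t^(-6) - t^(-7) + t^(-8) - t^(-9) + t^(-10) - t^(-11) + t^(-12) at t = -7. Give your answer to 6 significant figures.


Substituting t = -7 into Delta(t) = t^12 - t^11 + t^10 - t^9 + t^8 - t^7 + t^6 - t^5 + t^4 - t^3 + t^2 - t + 1 - t^(-1) + t^(-2) - t^(-3) + t^(-4) - t^(-5) + t^(-6) - t^(-7) + t^(-8) - t^(-9) + t^(-10) - t^(-11) + t^(-12):
Term values: (13841287201) + (1977326743) + (282475249) + (40353607) + (5764801) + (823543) + (117649) + (16807) + (2401) + (343) + (49) + (7) + (1) + (0.142857) + (0.0204082) + (0.00291545) + (0.000416493) + (5.9499e-05) + (8.49986e-06) + (1.21427e-06) + (1.73467e-07) + (2.47809e-08) + (3.54013e-09) + (5.05733e-10) + (7.22476e-11)
Sum = 1.61481684e+10
Rounded to 6 significant figures: 1.61482e+10

1.61482e+10


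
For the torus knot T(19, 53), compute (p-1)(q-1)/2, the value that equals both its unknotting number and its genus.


For a torus knot T(p,q), both the unknotting number and genus equal (p-1)(q-1)/2.
= (19-1)(53-1)/2
= 18*52/2
= 936/2 = 468

468


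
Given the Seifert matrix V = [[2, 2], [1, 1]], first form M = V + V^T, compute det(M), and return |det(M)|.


Step 1: Form V + V^T where V = [[2, 2], [1, 1]]
  V^T = [[2, 1], [2, 1]]
  V + V^T = [[4, 3], [3, 2]]
Step 2: det(V + V^T) = 4*2 - 3*3
  = 8 - 9 = -1
Step 3: Knot determinant = |det(V + V^T)| = |-1| = 1

1


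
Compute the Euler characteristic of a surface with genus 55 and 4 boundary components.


chi = 2 - 2g - b
= 2 - 2*55 - 4
= 2 - 110 - 4 = -112

-112


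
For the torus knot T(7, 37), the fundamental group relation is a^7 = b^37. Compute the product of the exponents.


The relation is a^7 = b^37.
Product of exponents = 7 * 37
= 259

259


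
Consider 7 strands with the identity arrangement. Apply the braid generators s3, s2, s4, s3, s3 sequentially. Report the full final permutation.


Starting with identity [1, 2, 3, 4, 5, 6, 7].
Apply generators in sequence:
  After s3: [1, 2, 4, 3, 5, 6, 7]
  After s2: [1, 4, 2, 3, 5, 6, 7]
  After s4: [1, 4, 2, 5, 3, 6, 7]
  After s3: [1, 4, 5, 2, 3, 6, 7]
  After s3: [1, 4, 2, 5, 3, 6, 7]
Final permutation: [1, 4, 2, 5, 3, 6, 7]

[1, 4, 2, 5, 3, 6, 7]


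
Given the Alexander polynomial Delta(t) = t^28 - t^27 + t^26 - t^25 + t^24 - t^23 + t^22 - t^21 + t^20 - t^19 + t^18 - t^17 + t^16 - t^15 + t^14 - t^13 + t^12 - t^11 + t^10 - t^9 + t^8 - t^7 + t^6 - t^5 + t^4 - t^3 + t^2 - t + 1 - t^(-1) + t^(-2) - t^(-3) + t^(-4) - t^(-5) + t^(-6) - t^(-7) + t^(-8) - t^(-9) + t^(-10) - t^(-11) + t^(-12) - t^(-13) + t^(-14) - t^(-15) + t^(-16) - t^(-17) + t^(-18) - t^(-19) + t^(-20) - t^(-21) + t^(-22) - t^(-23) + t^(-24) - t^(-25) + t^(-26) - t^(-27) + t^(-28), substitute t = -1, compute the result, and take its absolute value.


Step 1: The polynomial has 57 terms with alternating signs, exponents from 28 down to -28.
Step 2: Substitute t = -1. The i-th term has coefficient (-1)^i and exponent (m-i),
  so its value is (-1)^i * (-1)^(m-i) = (-1)^m = 1 for every i.
Step 3: All 57 terms equal 1, so Delta(-1) = 57 * (1) = 57
Step 4: |Delta(-1)| = 57

57


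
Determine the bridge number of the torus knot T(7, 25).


The bridge number of T(p,q) is min(p,q).
min(7, 25) = 7

7


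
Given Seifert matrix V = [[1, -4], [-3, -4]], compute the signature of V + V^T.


Step 1: V + V^T = [[2, -7], [-7, -8]]
Step 2: trace = -6, det = -65
Step 3: Discriminant = (-6)^2 - 4*(-65) = 296
Step 4: Eigenvalues: 5.60233, -11.6023
Step 5: Signature = (# positive eigenvalues) - (# negative eigenvalues) = 0

0


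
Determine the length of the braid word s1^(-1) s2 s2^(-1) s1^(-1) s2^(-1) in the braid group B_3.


The word length counts the number of generators (including inverses).
Listing each generator: s1^(-1), s2, s2^(-1), s1^(-1), s2^(-1)
There are 5 generators in this braid word.

5


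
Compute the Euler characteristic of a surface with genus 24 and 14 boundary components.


chi = 2 - 2g - b
= 2 - 2*24 - 14
= 2 - 48 - 14 = -60

-60


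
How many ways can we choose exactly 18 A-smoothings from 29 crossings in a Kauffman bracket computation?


We choose which 18 of 29 crossings get A-smoothings.
C(29, 18) = 29! / (18! * 11!)
= 34597290

34597290


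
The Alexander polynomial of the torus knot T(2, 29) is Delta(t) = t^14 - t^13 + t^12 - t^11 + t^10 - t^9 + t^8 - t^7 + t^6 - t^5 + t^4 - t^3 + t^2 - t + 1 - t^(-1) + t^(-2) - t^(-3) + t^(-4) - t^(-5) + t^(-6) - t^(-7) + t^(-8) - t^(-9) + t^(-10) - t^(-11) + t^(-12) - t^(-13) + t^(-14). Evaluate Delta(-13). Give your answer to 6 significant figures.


Substituting t = -13 into Delta(t) = t^14 - t^13 + t^12 - t^11 + t^10 - t^9 + t^8 - t^7 + t^6 - t^5 + t^4 - t^3 + t^2 - t + 1 - t^(-1) + t^(-2) - t^(-3) + t^(-4) - t^(-5) + t^(-6) - t^(-7) + t^(-8) - t^(-9) + t^(-10) - t^(-11) + t^(-12) - t^(-13) + t^(-14):
Term values: (3937376385699289) + (302875106592253) + (23298085122481) + (1792160394037) + (137858491849) + (10604499373) + (815730721) + (62748517) + (4826809) + (371293) + (28561) + (2197) + (169) + (13) + (1) + (0.0769231) + (0.00591716) + (0.000455166) + (3.50128e-05) + (2.69329e-06) + (2.07176e-07) + (1.59366e-08) + (1.22589e-09) + (9.42996e-11) + (7.25382e-12) + (5.57986e-13) + (4.2922e-14) + (3.30169e-15) + (2.53976e-16)
Sum = 4.265491085e+15
Rounded to 6 significant figures: 4.26549e+15

4.26549e+15


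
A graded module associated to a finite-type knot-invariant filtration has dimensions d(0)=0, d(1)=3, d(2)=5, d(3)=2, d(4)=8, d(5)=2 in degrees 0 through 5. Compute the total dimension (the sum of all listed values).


Total dimension = d(0) + d(1) + ... + d(5)
= 0 + 3 + 5 + 2 + 8 + 2
= 20

20


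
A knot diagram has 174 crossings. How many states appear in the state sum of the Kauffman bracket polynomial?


Each crossing contributes 2 choices (A-smoothing or B-smoothing).
Total states = 2^174 = 23945242826029513411849172299223580994042798784118784

23945242826029513411849172299223580994042798784118784


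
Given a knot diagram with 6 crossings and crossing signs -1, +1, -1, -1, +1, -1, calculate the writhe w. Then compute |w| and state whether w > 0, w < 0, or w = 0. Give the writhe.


Step 1: Count positive crossings (+1).
Positive crossings: 2
Step 2: Count negative crossings (-1).
Negative crossings: 4
Step 3: Writhe = (positive) - (negative)
w = 2 - 4 = -2
Step 4: |w| = 2, and w is negative

-2


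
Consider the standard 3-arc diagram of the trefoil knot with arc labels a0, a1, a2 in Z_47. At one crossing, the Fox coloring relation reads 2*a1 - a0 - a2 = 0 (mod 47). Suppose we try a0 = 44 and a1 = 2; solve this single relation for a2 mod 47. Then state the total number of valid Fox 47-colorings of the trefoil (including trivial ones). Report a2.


Step 1: Apply the given crossing relation 2*a1 - a0 - a2 = 0 (mod 47).
  a2 = 2*a1 - a0 mod 47
  a2 = 2*2 - 44 mod 47
  a2 = 4 - 44 mod 47
  a2 = -40 mod 47 = 7
Step 2: The trefoil has determinant 3.
  Number of Fox p-colorings (p prime) is p^2 if p = 3, else p.
  Since 47 does not divide 3, only trivial (constant) colorings exist.
  (So the trial a0 = 44, a1 = 2 with a0 != a1 does NOT extend to a valid coloring of the whole trefoil: the other two crossing relations require 3*(a1 - a0) = 0 (mod 47), which fails.)
  Total colorings = 47
Step 3: a2 = 7, total Fox 47-colorings = 47

7


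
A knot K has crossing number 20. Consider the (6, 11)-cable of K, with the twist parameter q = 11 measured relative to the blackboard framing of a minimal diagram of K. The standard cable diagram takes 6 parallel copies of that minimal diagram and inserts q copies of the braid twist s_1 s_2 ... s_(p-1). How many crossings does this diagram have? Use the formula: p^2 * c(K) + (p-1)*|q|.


Step 1: Each of the c(K) crossings of the companion diagram becomes p*p = p^2 crossings among the p parallel strands, and each of the |q| twists s_1 s_2 ... s_(p-1) adds (p-1) crossings.
  Crossings = p^2 * c(K) + (p-1)*|q|
Step 2: = 6^2 * 20 + (6-1)*11
Step 3: = 36*20 + 5*11
Step 4: = 720 + 55 = 775

775


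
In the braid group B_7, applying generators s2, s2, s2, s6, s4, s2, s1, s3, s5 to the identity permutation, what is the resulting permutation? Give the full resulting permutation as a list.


Starting with identity [1, 2, 3, 4, 5, 6, 7].
Apply generators in sequence:
  After s2: [1, 3, 2, 4, 5, 6, 7]
  After s2: [1, 2, 3, 4, 5, 6, 7]
  After s2: [1, 3, 2, 4, 5, 6, 7]
  After s6: [1, 3, 2, 4, 5, 7, 6]
  After s4: [1, 3, 2, 5, 4, 7, 6]
  After s2: [1, 2, 3, 5, 4, 7, 6]
  After s1: [2, 1, 3, 5, 4, 7, 6]
  After s3: [2, 1, 5, 3, 4, 7, 6]
  After s5: [2, 1, 5, 3, 7, 4, 6]
Final permutation: [2, 1, 5, 3, 7, 4, 6]

[2, 1, 5, 3, 7, 4, 6]


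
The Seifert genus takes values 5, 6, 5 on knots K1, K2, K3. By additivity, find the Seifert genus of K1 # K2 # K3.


The Seifert genus is additive under connected sum.
Seifert genus(K1 # K2 # K3) = (5) + (6) + (5)
= 16

16


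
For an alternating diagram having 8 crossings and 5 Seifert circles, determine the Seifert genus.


For alternating knots, g = (c - s + 1)/2.
= (8 - 5 + 1)/2
= 4/2 = 2

2


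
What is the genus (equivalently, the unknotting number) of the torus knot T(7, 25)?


For a torus knot T(p,q), both the unknotting number and genus equal (p-1)(q-1)/2.
= (7-1)(25-1)/2
= 6*24/2
= 144/2 = 72

72


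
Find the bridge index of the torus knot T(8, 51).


The bridge number of T(p,q) is min(p,q).
min(8, 51) = 8

8


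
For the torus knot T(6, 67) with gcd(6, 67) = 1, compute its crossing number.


For a torus knot T(p, q) with gcd(p,q)=1,
the crossing number is min(p*(q-1), q*(p-1)).
p*(q-1) = 6*66 = 396
q*(p-1) = 67*5 = 335
min(396, 335) = 335

335


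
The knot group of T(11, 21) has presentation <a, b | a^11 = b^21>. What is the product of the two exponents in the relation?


The relation is a^11 = b^21.
Product of exponents = 11 * 21
= 231

231


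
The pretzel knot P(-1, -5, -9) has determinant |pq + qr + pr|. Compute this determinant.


Step 1: Compute pq + qr + pr.
pq = (-1)*(-5) = 5
qr = (-5)*(-9) = 45
pr = (-1)*(-9) = 9
pq + qr + pr = 5 + 45 + 9 = 59
Step 2: Take absolute value.
det(P(-1,-5,-9)) = |59| = 59

59


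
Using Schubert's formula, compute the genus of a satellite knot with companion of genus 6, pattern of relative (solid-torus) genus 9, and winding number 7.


Schubert: g(satellite) = g_rel(pattern) + |winding| * g(companion),
where g_rel(pattern) is the genus of the pattern relative to the solid torus.
= 9 + 7 * 6
= 9 + 42 = 51

51


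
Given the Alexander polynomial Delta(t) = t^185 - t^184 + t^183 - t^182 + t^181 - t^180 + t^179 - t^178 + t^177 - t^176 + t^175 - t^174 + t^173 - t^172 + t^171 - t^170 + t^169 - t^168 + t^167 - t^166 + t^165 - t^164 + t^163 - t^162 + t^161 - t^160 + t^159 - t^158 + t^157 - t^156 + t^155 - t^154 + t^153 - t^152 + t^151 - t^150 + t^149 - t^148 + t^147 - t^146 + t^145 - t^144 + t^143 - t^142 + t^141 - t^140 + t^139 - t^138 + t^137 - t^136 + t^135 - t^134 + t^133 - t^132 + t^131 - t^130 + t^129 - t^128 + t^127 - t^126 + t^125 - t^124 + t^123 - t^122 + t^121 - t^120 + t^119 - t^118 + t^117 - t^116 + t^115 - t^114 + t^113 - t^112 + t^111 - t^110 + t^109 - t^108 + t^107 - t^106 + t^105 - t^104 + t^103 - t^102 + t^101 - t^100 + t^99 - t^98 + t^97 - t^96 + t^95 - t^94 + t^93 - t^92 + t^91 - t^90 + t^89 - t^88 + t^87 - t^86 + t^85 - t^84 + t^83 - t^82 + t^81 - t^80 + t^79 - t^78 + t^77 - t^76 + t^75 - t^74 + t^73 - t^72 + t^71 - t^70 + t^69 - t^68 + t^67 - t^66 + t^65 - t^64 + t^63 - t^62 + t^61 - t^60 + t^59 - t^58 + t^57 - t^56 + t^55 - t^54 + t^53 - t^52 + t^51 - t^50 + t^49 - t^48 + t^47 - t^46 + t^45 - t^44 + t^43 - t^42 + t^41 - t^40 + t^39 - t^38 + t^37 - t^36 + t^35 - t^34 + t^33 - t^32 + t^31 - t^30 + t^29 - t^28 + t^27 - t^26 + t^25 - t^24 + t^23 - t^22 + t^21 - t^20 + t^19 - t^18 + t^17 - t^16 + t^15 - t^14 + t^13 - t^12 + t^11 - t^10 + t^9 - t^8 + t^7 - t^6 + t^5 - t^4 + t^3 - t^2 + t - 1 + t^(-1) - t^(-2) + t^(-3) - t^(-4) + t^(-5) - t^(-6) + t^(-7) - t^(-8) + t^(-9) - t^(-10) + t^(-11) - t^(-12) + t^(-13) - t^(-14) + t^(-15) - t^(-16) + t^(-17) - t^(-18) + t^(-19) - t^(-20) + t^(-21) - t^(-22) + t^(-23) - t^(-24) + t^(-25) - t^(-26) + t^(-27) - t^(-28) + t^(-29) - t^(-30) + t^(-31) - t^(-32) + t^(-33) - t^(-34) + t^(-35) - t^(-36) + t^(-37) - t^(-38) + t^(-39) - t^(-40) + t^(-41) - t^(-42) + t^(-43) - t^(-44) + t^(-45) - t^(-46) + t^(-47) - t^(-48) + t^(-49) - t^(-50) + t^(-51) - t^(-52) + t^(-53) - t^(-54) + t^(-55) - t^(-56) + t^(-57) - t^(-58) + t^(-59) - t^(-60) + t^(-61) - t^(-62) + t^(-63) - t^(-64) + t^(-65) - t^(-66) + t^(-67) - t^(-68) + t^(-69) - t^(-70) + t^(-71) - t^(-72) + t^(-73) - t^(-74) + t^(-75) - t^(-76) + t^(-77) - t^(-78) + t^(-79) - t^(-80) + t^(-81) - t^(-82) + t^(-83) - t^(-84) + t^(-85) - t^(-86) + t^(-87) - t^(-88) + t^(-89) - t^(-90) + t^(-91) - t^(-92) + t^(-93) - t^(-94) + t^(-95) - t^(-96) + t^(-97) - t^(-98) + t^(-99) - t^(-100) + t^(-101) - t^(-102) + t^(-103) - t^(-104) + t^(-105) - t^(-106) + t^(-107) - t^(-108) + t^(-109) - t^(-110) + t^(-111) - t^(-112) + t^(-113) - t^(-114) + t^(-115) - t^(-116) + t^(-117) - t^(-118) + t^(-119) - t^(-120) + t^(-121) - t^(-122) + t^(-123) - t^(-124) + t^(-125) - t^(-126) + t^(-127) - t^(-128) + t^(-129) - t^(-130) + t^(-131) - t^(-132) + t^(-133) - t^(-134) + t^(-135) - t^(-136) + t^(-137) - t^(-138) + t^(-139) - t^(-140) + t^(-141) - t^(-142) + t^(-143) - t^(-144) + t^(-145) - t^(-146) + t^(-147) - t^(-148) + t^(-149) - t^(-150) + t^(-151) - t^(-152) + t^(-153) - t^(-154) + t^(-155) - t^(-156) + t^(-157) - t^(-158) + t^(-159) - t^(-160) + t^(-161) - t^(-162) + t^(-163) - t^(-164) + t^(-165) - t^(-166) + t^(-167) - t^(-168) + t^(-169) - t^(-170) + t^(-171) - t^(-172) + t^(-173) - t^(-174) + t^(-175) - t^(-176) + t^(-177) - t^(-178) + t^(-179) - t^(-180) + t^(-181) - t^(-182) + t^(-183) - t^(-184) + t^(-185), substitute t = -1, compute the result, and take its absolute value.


Step 1: The polynomial has 371 terms with alternating signs, exponents from 185 down to -185.
Step 2: Substitute t = -1. The i-th term has coefficient (-1)^i and exponent (m-i),
  so its value is (-1)^i * (-1)^(m-i) = (-1)^m = -1 for every i.
Step 3: All 371 terms equal -1, so Delta(-1) = 371 * (-1) = -371
Step 4: |Delta(-1)| = 371

371


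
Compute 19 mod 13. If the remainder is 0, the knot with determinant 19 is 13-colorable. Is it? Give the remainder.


Step 1: A knot is p-colorable if and only if p divides its determinant.
Step 2: Compute 19 mod 13.
19 = 1 * 13 + 6
Step 3: 19 mod 13 = 6
Step 4: The knot is 13-colorable: no

6


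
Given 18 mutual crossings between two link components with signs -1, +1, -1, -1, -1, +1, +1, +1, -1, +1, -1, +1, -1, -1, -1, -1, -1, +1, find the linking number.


Step 1: Count positive crossings: 7
Step 2: Count negative crossings: 11
Step 3: Sum of signs = 7 - 11 = -4
Step 4: Linking number = sum/2 = -4/2 = -2

-2


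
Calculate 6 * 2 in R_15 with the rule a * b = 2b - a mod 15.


6 * 2 = 2*2 - 6 mod 15
= 4 - 6 mod 15
= -2 mod 15 = 13

13


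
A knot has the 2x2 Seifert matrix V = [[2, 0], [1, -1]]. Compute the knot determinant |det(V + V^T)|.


Step 1: Form V + V^T where V = [[2, 0], [1, -1]]
  V^T = [[2, 1], [0, -1]]
  V + V^T = [[4, 1], [1, -2]]
Step 2: det(V + V^T) = 4*(-2) - 1*1
  = -8 - 1 = -9
Step 3: Knot determinant = |det(V + V^T)| = |-9| = 9

9
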